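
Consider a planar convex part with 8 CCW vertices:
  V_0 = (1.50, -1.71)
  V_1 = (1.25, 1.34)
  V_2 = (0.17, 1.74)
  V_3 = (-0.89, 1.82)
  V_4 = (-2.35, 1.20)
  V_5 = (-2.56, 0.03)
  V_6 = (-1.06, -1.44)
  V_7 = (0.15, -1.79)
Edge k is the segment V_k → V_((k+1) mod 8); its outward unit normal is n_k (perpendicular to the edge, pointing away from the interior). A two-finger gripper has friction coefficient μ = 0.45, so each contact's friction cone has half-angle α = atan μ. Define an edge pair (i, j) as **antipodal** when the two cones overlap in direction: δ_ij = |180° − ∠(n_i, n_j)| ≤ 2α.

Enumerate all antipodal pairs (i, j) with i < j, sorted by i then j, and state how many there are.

count = 10; pairs: (0,4), (0,5), (1,5), (1,6), (1,7), (2,5), (2,6), (2,7), (3,6), (3,7)

α = atan 0.45 = 24.23°;  2α = 48.46°
n_0 = (+0.9967, +0.0817)
n_1 = (+0.3473, +0.9377)
n_2 = (+0.0753, +0.9972)
n_3 = (-0.3909, +0.9204)
n_4 = (-0.9843, +0.1767)
n_5 = (-0.6999, -0.7142)
n_6 = (-0.2779, -0.9606)
n_7 = (+0.0592, -0.9982)
  (0,1): δ = 115.01°  ·
  (0,2): δ = 99.00°  ·
  (0,3): δ = 71.68°  ·
  (0,4): δ = 14.86°  ✓
  (0,5): δ = 40.89°  ✓
  (0,6): δ = 69.18°  ·
  (0,7): δ = 88.71°  ·
  (1,2): δ = 163.99°  ·
  (1,3): δ = 136.67°  ·
  (1,4): δ = 79.85°  ·
  (1,5): δ = 24.10°  ✓
  (1,6): δ = 4.19°  ✓
  (1,7): δ = 23.71°  ✓
  (2,3): δ = 152.68°  ·
  (2,4): δ = 95.86°  ·
  (2,5): δ = 40.11°  ✓
  (2,6): δ = 11.82°  ✓
  (2,7): δ = 7.71°  ✓
  (3,4): δ = 123.18°  ·
  (3,5): δ = 67.43°  ·
  (3,6): δ = 39.14°  ✓
  (3,7): δ = 19.62°  ✓
  (4,5): δ = 124.25°  ·
  (4,6): δ = 95.96°  ·
  (4,7): δ = 76.43°  ·
  (5,6): δ = 151.71°  ·
  (5,7): δ = 132.19°  ·
  (6,7): δ = 160.48°  ·
antipodal pairs: 10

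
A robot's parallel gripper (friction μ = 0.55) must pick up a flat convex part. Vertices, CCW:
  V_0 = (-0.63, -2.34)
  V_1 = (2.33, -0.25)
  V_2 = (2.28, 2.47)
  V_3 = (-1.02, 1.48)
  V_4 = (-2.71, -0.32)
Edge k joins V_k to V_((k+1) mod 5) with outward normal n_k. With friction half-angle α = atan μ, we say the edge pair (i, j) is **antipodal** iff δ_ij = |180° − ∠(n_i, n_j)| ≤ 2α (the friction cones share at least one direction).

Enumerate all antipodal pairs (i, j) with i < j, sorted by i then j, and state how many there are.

α = atan 0.55 = 28.81°;  2α = 57.62°
n_0 = (+0.5768, -0.8169)
n_1 = (+0.9998, +0.0184)
n_2 = (-0.2873, +0.9578)
n_3 = (-0.7290, +0.6845)
n_4 = (-0.6967, -0.7174)
  (0,1): δ = 124.17°  ·
  (0,2): δ = 18.53°  ✓
  (0,3): δ = 11.58°  ✓
  (0,4): δ = 100.61°  ·
  (1,2): δ = 74.35°  ·
  (1,3): δ = 44.25°  ✓
  (1,4): δ = 44.79°  ✓
  (2,3): δ = 149.89°  ·
  (2,4): δ = 60.86°  ·
  (3,4): δ = 90.97°  ·
antipodal pairs: 4

count = 4; pairs: (0,2), (0,3), (1,3), (1,4)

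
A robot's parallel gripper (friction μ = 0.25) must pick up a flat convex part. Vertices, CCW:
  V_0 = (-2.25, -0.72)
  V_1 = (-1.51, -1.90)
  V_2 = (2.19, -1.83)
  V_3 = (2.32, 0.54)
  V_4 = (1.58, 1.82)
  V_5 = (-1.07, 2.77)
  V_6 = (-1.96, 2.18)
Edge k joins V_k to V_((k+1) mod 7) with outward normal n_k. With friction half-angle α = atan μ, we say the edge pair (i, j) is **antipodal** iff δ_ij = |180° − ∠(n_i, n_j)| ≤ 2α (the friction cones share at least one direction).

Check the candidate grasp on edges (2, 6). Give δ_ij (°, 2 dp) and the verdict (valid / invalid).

δ = 2.57°, valid

α = atan 0.25 = 14.04°;  2α = 28.07°
edge 2: e_2 = (+0.13, +2.37);  n_2 = (+0.9985, -0.0548)
edge 6: e_6 = (-0.29, -2.90);  n_6 = (-0.9950, +0.0995)
∠(n_2, n_6) = 177.43°
δ = |180° − 177.43°| = 2.57°
2.57° ≤ 2α = 28.07°  →  valid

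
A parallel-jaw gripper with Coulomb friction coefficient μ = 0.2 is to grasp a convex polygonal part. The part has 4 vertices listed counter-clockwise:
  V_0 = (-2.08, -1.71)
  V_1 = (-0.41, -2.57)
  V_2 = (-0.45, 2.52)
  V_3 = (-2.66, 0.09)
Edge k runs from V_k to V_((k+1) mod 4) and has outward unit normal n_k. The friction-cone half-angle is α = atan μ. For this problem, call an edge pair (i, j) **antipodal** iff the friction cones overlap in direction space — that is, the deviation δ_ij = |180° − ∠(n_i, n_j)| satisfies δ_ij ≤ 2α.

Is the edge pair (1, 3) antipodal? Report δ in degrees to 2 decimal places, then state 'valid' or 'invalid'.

α = atan 0.2 = 11.31°;  2α = 22.62°
edge 1: e_1 = (-0.04, +5.09);  n_1 = (+1.0000, +0.0079)
edge 3: e_3 = (+0.58, -1.80);  n_3 = (-0.9518, -0.3067)
∠(n_1, n_3) = 162.59°
δ = |180° − 162.59°| = 17.41°
17.41° ≤ 2α = 22.62°  →  valid

δ = 17.41°, valid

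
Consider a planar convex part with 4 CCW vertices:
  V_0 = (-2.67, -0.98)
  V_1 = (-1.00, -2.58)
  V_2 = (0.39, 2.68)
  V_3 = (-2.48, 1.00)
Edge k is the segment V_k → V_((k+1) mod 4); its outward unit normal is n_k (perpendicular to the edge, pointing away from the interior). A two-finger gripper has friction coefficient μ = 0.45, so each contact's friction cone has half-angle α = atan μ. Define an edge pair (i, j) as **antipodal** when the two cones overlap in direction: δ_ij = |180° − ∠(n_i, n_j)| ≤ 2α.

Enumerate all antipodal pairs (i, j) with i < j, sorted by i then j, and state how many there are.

α = atan 0.45 = 24.23°;  2α = 48.46°
n_0 = (-0.6918, -0.7221)
n_1 = (+0.9668, -0.2555)
n_2 = (-0.5052, +0.8630)
n_3 = (-0.9954, +0.0955)
  (0,1): δ = 61.03°  ·
  (0,2): δ = 74.12°  ·
  (0,3): δ = 128.29°  ·
  (1,2): δ = 44.85°  ✓
  (1,3): δ = 9.32°  ✓
  (2,3): δ = 125.82°  ·
antipodal pairs: 2

count = 2; pairs: (1,2), (1,3)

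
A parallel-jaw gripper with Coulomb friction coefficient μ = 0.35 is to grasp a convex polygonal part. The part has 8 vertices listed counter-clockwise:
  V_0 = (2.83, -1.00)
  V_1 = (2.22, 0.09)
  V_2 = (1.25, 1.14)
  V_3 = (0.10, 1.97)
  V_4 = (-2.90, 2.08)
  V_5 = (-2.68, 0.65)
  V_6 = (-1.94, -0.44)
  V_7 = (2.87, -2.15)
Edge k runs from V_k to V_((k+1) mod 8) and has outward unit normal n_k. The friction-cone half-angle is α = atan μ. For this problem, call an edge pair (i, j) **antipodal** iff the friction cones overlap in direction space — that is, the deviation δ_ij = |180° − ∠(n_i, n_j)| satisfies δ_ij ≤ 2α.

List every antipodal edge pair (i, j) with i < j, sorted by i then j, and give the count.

count = 10; pairs: (0,4), (0,5), (1,4), (1,5), (1,6), (2,5), (2,6), (3,6), (4,7), (5,7)

α = atan 0.35 = 19.29°;  2α = 38.58°
n_0 = (+0.8726, +0.4884)
n_1 = (+0.7345, +0.6786)
n_2 = (+0.5852, +0.8109)
n_3 = (+0.0366, +0.9993)
n_4 = (-0.9884, -0.1521)
n_5 = (-0.8273, -0.5617)
n_6 = (-0.3350, -0.9422)
n_7 = (+0.9994, +0.0348)
  (0,1): δ = 166.50°  ·
  (0,2): δ = 155.05°  ·
  (0,3): δ = 121.33°  ·
  (0,4): δ = 20.49°  ✓
  (0,5): δ = 4.94°  ✓
  (0,6): δ = 41.20°  ·
  (0,7): δ = 152.76°  ·
  (1,2): δ = 168.55°  ·
  (1,3): δ = 134.83°  ·
  (1,4): δ = 33.99°  ✓
  (1,5): δ = 8.56°  ✓
  (1,6): δ = 27.70°  ✓
  (1,7): δ = 139.26°  ·
  (2,3): δ = 146.28°  ·
  (2,4): δ = 45.43°  ·
  (2,5): δ = 20.01°  ✓
  (2,6): δ = 16.25°  ✓
  (2,7): δ = 127.81°  ·
  (3,4): δ = 79.15°  ·
  (3,5): δ = 53.73°  ·
  (3,6): δ = 17.47°  ✓
  (3,7): δ = 94.09°  ·
  (4,5): δ = 154.57°  ·
  (4,6): δ = 118.32°  ·
  (4,7): δ = 6.75°  ✓
  (5,6): δ = 143.74°  ·
  (5,7): δ = 32.18°  ✓
  (6,7): δ = 68.44°  ·
antipodal pairs: 10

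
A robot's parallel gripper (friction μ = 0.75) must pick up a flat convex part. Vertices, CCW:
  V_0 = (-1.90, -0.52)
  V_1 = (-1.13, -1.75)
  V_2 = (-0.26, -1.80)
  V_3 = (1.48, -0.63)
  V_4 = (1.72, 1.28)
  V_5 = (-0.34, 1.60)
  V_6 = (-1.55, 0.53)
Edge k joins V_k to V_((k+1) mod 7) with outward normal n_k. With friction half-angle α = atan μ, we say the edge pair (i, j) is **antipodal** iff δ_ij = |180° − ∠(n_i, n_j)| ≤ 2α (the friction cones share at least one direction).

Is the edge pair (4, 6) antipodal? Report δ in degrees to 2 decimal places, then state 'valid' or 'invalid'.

α = atan 0.75 = 36.87°;  2α = 73.74°
edge 4: e_4 = (-2.06, +0.32);  n_4 = (+0.1535, +0.9881)
edge 6: e_6 = (-0.35, -1.05);  n_6 = (-0.9487, +0.3162)
∠(n_4, n_6) = 80.39°
δ = |180° − 80.39°| = 99.61°
99.61° > 2α = 73.74°  →  invalid

δ = 99.61°, invalid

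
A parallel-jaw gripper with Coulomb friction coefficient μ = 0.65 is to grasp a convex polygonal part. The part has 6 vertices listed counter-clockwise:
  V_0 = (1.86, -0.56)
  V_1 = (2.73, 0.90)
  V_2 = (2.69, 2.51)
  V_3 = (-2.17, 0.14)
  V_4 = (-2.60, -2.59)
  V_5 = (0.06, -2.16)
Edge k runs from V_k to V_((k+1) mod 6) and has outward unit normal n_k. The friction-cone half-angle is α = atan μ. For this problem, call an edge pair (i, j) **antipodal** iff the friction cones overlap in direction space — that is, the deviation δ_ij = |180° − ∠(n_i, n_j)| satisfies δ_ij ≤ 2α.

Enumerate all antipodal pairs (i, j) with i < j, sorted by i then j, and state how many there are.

α = atan 0.65 = 33.02°;  2α = 66.05°
n_0 = (+0.8590, -0.5119)
n_1 = (+0.9997, +0.0248)
n_2 = (-0.4383, +0.8988)
n_3 = (-0.9878, +0.1556)
n_4 = (+0.1596, -0.9872)
n_5 = (+0.6644, -0.7474)
  (0,1): δ = 147.79°  ·
  (0,2): δ = 33.21°  ✓
  (0,3): δ = 21.84°  ✓
  (0,4): δ = 129.97°  ·
  (0,5): δ = 162.42°  ·
  (1,2): δ = 65.43°  ✓
  (1,3): δ = 10.37°  ✓
  (1,4): δ = 97.76°  ·
  (1,5): δ = 130.21°  ·
  (2,3): δ = 124.95°  ·
  (2,4): δ = 16.81°  ✓
  (2,5): δ = 15.64°  ✓
  (3,4): δ = 71.87°  ·
  (3,5): δ = 39.42°  ✓
  (4,5): δ = 147.55°  ·
antipodal pairs: 7

count = 7; pairs: (0,2), (0,3), (1,2), (1,3), (2,4), (2,5), (3,5)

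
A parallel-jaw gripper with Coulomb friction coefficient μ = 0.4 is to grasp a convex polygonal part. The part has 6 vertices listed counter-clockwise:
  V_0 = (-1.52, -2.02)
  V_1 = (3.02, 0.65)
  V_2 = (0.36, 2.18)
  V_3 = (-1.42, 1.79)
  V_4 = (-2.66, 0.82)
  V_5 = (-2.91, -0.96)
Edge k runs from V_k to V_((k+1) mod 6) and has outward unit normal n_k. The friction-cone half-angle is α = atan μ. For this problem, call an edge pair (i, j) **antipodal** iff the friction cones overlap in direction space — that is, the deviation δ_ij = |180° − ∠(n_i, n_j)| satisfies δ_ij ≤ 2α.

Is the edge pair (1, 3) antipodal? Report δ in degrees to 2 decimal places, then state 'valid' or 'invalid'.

δ = 112.06°, invalid

α = atan 0.4 = 21.80°;  2α = 43.60°
edge 1: e_1 = (-2.66, +1.53);  n_1 = (+0.4986, +0.8668)
edge 3: e_3 = (-1.24, -0.97);  n_3 = (-0.6161, +0.7876)
∠(n_1, n_3) = 67.94°
δ = |180° − 67.94°| = 112.06°
112.06° > 2α = 43.60°  →  invalid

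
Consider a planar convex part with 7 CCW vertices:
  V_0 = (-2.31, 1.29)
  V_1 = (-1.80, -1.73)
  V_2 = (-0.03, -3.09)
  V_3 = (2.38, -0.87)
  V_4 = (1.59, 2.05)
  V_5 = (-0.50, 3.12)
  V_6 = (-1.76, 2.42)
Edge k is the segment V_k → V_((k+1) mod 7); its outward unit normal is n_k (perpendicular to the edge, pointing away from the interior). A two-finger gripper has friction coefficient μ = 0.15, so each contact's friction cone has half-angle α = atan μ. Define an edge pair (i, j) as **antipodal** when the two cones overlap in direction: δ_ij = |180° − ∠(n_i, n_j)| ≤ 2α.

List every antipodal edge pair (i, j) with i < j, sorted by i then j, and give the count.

α = atan 0.15 = 8.53°;  2α = 17.06°
n_0 = (-0.9860, -0.1665)
n_1 = (-0.6093, -0.7930)
n_2 = (+0.6775, -0.7355)
n_3 = (+0.9653, +0.2612)
n_4 = (+0.4557, +0.8901)
n_5 = (-0.4856, +0.8742)
n_6 = (-0.8992, +0.4376)
  (0,1): δ = 137.12°  ·
  (0,2): δ = 56.94°  ·
  (0,3): δ = 5.55°  ✓
  (0,4): δ = 53.30°  ·
  (0,5): δ = 109.47°  ·
  (0,6): δ = 144.46°  ·
  (1,2): δ = 99.81°  ·
  (1,3): δ = 37.32°  ·
  (1,4): δ = 10.43°  ✓
  (1,5): δ = 66.59°  ·
  (1,6): δ = 101.58°  ·
  (2,3): δ = 117.51°  ·
  (2,4): δ = 69.76°  ·
  (2,5): δ = 13.60°  ✓
  (2,6): δ = 21.40°  ·
  (3,4): δ = 132.25°  ·
  (3,5): δ = 76.08°  ·
  (3,6): δ = 41.09°  ·
  (4,5): δ = 123.83°  ·
  (4,6): δ = 88.84°  ·
  (5,6): δ = 145.01°  ·
antipodal pairs: 3

count = 3; pairs: (0,3), (1,4), (2,5)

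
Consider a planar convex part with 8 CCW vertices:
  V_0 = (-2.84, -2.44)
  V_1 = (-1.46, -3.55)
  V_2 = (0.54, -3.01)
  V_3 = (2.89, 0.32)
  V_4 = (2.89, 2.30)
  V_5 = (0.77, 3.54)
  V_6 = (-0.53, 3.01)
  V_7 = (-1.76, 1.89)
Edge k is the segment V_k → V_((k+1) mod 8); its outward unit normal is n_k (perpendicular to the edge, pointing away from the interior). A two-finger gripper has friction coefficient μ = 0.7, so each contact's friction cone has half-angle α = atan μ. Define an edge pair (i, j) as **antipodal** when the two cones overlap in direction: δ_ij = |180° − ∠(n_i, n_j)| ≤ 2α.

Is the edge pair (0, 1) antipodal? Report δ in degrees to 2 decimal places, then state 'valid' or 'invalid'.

α = atan 0.7 = 34.99°;  2α = 69.98°
edge 0: e_0 = (+1.38, -1.11);  n_0 = (-0.6268, -0.7792)
edge 1: e_1 = (+2.00, +0.54);  n_1 = (+0.2607, -0.9654)
∠(n_0, n_1) = 53.92°
δ = |180° − 53.92°| = 126.08°
126.08° > 2α = 69.98°  →  invalid

δ = 126.08°, invalid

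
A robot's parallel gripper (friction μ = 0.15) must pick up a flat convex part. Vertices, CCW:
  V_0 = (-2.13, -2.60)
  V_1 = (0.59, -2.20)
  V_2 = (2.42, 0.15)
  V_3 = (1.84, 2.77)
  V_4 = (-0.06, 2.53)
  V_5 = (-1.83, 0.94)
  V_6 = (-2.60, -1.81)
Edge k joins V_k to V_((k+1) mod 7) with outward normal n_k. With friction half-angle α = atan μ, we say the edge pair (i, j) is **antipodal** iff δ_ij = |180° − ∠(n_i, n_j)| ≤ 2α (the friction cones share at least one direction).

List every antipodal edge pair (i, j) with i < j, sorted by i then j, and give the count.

count = 2; pairs: (0,3), (1,4)

α = atan 0.15 = 8.53°;  2α = 17.06°
n_0 = (+0.1455, -0.9894)
n_1 = (+0.7890, -0.6144)
n_2 = (+0.9764, +0.2161)
n_3 = (-0.1253, +0.9921)
n_4 = (-0.6683, +0.7439)
n_5 = (-0.9630, +0.2696)
n_6 = (-0.8594, -0.5113)
  (0,1): δ = 136.27°  ·
  (0,2): δ = 85.88°  ·
  (0,3): δ = 1.17°  ✓
  (0,4): δ = 33.57°  ·
  (0,5): δ = 65.99°  ·
  (0,6): δ = 112.38°  ·
  (1,2): δ = 129.61°  ·
  (1,3): δ = 44.89°  ·
  (1,4): δ = 10.16°  ✓
  (1,5): δ = 22.27°  ·
  (1,6): δ = 68.66°  ·
  (2,3): δ = 95.28°  ·
  (2,4): δ = 60.55°  ·
  (2,5): δ = 28.12°  ·
  (2,6): δ = 18.27°  ·
  (3,4): δ = 145.27°  ·
  (3,5): δ = 112.84°  ·
  (3,6): δ = 66.45°  ·
  (4,5): δ = 147.58°  ·
  (4,6): δ = 101.18°  ·
  (5,6): δ = 133.61°  ·
antipodal pairs: 2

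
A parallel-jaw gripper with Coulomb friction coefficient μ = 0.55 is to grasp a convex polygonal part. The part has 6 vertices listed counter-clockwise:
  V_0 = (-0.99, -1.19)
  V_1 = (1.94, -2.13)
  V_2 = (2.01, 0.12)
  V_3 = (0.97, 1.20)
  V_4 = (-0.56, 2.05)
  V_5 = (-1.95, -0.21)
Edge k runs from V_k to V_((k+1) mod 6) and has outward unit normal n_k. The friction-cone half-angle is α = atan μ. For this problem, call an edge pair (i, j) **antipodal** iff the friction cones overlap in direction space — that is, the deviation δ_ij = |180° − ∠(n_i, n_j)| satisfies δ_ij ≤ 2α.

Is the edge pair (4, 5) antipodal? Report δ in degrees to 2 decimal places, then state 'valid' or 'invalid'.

δ = 104.00°, invalid

α = atan 0.55 = 28.81°;  2α = 57.62°
edge 4: e_4 = (-1.39, -2.26);  n_4 = (-0.8518, +0.5239)
edge 5: e_5 = (+0.96, -0.98);  n_5 = (-0.7144, -0.6998)
∠(n_4, n_5) = 76.00°
δ = |180° − 76.00°| = 104.00°
104.00° > 2α = 57.62°  →  invalid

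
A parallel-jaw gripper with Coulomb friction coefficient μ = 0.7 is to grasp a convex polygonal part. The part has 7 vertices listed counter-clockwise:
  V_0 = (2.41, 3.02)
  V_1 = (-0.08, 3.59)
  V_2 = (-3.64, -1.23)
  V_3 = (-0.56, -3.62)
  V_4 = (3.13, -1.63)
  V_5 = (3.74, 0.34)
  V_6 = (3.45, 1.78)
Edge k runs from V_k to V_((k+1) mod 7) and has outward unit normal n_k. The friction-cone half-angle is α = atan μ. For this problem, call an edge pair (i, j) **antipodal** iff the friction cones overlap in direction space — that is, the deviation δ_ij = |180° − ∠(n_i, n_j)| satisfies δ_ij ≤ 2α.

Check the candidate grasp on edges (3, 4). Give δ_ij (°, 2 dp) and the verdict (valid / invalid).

δ = 135.54°, invalid

α = atan 0.7 = 34.99°;  2α = 69.98°
edge 3: e_3 = (+3.69, +1.99);  n_3 = (+0.4747, -0.8802)
edge 4: e_4 = (+0.61, +1.97);  n_4 = (+0.9553, -0.2958)
∠(n_3, n_4) = 44.46°
δ = |180° − 44.46°| = 135.54°
135.54° > 2α = 69.98°  →  invalid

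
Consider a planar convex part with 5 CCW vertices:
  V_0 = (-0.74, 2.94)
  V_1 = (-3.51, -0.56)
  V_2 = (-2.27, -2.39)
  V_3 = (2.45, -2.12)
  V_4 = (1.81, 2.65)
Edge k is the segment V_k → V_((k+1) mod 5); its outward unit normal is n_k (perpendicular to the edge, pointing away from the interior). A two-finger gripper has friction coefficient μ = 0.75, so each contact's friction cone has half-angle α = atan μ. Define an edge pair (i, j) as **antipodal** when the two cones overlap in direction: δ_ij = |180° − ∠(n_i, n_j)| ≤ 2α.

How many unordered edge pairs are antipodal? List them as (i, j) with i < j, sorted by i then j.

count = 5; pairs: (0,2), (0,3), (1,3), (1,4), (2,4)

α = atan 0.75 = 36.87°;  2α = 73.74°
n_0 = (-0.7841, +0.6206)
n_1 = (-0.8279, -0.5609)
n_2 = (+0.0571, -0.9984)
n_3 = (+0.9911, +0.1330)
n_4 = (+0.1130, +0.9936)
  (0,1): δ = 107.52°  ·
  (0,2): δ = 48.37°  ✓
  (0,3): δ = 46.00°  ✓
  (0,4): δ = 121.87°  ·
  (1,2): δ = 120.85°  ·
  (1,3): δ = 26.48°  ✓
  (1,4): δ = 49.39°  ✓
  (2,3): δ = 85.63°  ·
  (2,4): δ = 9.76°  ✓
  (3,4): δ = 104.13°  ·
antipodal pairs: 5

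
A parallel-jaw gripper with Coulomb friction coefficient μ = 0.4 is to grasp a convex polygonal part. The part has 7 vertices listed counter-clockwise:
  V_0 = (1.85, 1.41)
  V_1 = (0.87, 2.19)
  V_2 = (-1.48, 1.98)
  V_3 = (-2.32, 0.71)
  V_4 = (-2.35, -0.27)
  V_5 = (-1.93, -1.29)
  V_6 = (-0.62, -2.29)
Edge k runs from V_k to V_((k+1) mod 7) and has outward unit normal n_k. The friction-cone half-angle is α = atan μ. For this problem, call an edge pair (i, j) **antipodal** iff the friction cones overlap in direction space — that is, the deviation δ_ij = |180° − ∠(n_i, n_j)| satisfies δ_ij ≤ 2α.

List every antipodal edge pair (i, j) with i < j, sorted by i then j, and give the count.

count = 5; pairs: (0,4), (0,5), (1,5), (2,6), (3,6)

α = atan 0.4 = 21.80°;  2α = 43.60°
n_0 = (+0.6227, +0.7824)
n_1 = (-0.0890, +0.9960)
n_2 = (-0.8341, +0.5517)
n_3 = (-0.9995, +0.0306)
n_4 = (-0.9247, -0.3807)
n_5 = (-0.6068, -0.7949)
n_6 = (+0.8317, -0.5552)
  (0,1): δ = 136.38°  ·
  (0,2): δ = 84.96°  ·
  (0,3): δ = 53.24°  ·
  (0,4): δ = 29.10°  ✓
  (0,5): δ = 1.16°  ✓
  (0,6): δ = 94.79°  ·
  (1,2): δ = 128.59°  ·
  (1,3): δ = 96.86°  ·
  (1,4): δ = 72.73°  ·
  (1,5): δ = 42.46°  ✓
  (1,6): δ = 51.17°  ·
  (2,3): δ = 148.27°  ·
  (2,4): δ = 124.14°  ·
  (2,5): δ = 93.88°  ·
  (2,6): δ = 0.24°  ✓
  (3,4): δ = 155.87°  ·
  (3,5): δ = 125.60°  ·
  (3,6): δ = 31.97°  ✓
  (4,5): δ = 149.74°  ·
  (4,6): δ = 56.11°  ·
  (5,6): δ = 86.37°  ·
antipodal pairs: 5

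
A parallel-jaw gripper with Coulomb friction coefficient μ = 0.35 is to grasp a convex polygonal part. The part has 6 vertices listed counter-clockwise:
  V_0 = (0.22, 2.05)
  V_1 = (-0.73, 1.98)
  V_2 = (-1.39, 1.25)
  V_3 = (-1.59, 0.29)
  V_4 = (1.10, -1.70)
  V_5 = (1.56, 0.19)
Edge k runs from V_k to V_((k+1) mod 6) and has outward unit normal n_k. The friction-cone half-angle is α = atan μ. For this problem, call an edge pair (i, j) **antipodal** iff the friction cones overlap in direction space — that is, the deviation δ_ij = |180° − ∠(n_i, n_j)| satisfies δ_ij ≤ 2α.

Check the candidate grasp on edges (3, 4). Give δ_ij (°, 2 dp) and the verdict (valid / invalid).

δ = 67.19°, invalid

α = atan 0.35 = 19.29°;  2α = 38.58°
edge 3: e_3 = (+2.69, -1.99);  n_3 = (-0.5947, -0.8039)
edge 4: e_4 = (+0.46, +1.89);  n_4 = (+0.9716, -0.2365)
∠(n_3, n_4) = 112.81°
δ = |180° − 112.81°| = 67.19°
67.19° > 2α = 38.58°  →  invalid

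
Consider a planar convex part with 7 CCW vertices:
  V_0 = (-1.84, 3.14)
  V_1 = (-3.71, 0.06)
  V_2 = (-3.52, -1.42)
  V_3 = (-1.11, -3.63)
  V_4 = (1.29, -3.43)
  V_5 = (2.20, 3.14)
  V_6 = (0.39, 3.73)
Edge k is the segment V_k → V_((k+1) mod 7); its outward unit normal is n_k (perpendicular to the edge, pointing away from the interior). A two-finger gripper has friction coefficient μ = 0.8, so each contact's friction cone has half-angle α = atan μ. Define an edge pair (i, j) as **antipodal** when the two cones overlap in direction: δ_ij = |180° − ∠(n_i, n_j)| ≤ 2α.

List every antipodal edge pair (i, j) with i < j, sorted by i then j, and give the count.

count = 10; pairs: (0,3), (0,4), (1,4), (1,5), (2,4), (2,5), (2,6), (3,5), (3,6), (4,6)

α = atan 0.8 = 38.66°;  2α = 77.32°
n_0 = (-0.8548, +0.5190)
n_1 = (-0.9919, -0.1273)
n_2 = (-0.6759, -0.7370)
n_3 = (+0.0830, -0.9965)
n_4 = (+0.9905, -0.1372)
n_5 = (+0.3099, +0.9508)
n_6 = (-0.2558, +0.9667)
  (0,1): δ = 141.42°  ·
  (0,2): δ = 101.26°  ·
  (0,3): δ = 53.97°  ✓
  (0,4): δ = 23.38°  ✓
  (0,5): δ = 103.21°  ·
  (0,6): δ = 136.08°  ·
  (1,2): δ = 139.84°  ·
  (1,3): δ = 92.55°  ·
  (1,4): δ = 15.20°  ✓
  (1,5): δ = 64.63°  ✓
  (1,6): δ = 97.50°  ·
  (2,3): δ = 132.72°  ·
  (2,4): δ = 55.36°  ✓
  (2,5): δ = 24.47°  ✓
  (2,6): δ = 57.34°  ✓
  (3,4): δ = 102.65°  ·
  (3,5): δ = 22.82°  ✓
  (3,6): δ = 10.06°  ✓
  (4,5): δ = 100.17°  ·
  (4,6): δ = 67.29°  ✓
  (5,6): δ = 147.13°  ·
antipodal pairs: 10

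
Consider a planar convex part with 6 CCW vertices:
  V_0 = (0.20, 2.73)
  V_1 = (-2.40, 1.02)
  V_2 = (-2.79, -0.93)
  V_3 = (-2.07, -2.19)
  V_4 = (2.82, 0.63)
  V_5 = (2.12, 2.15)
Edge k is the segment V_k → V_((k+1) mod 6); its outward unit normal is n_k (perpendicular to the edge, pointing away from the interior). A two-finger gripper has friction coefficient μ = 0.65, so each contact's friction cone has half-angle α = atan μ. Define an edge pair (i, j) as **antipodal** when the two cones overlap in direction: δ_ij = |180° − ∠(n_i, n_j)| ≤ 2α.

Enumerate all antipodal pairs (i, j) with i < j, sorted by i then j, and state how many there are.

count = 6; pairs: (0,3), (1,3), (1,4), (2,4), (2,5), (3,5)

α = atan 0.65 = 33.02°;  2α = 66.05°
n_0 = (-0.5495, +0.8355)
n_1 = (-0.9806, +0.1961)
n_2 = (-0.8682, -0.4961)
n_3 = (+0.4996, -0.8663)
n_4 = (+0.9083, +0.4183)
n_5 = (+0.2892, +0.9573)
  (0,1): δ = 134.64°  ·
  (0,2): δ = 93.59°  ·
  (0,3): δ = 3.36°  ✓
  (0,4): δ = 81.39°  ·
  (0,5): δ = 129.86°  ·
  (1,2): δ = 138.95°  ·
  (1,3): δ = 48.72°  ✓
  (1,4): δ = 36.04°  ✓
  (1,5): δ = 84.50°  ·
  (2,3): δ = 89.77°  ·
  (2,4): δ = 5.02°  ✓
  (2,5): δ = 43.45°  ✓
  (3,4): δ = 95.24°  ·
  (3,5): δ = 46.78°  ✓
  (4,5): δ = 131.54°  ·
antipodal pairs: 6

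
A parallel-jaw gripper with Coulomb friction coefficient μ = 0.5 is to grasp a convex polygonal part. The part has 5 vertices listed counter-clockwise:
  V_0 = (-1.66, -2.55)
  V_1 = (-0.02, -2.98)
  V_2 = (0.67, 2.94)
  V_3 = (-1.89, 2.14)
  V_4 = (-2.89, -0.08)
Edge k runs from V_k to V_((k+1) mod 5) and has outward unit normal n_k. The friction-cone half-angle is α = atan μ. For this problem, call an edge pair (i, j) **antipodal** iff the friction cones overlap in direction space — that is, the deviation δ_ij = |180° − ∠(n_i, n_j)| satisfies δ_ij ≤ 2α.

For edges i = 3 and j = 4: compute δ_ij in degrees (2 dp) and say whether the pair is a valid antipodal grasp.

δ = 129.28°, invalid

α = atan 0.5 = 26.57°;  2α = 53.13°
edge 3: e_3 = (-1.00, -2.22);  n_3 = (-0.9118, +0.4107)
edge 4: e_4 = (+1.23, -2.47);  n_4 = (-0.8952, -0.4458)
∠(n_3, n_4) = 50.72°
δ = |180° − 50.72°| = 129.28°
129.28° > 2α = 53.13°  →  invalid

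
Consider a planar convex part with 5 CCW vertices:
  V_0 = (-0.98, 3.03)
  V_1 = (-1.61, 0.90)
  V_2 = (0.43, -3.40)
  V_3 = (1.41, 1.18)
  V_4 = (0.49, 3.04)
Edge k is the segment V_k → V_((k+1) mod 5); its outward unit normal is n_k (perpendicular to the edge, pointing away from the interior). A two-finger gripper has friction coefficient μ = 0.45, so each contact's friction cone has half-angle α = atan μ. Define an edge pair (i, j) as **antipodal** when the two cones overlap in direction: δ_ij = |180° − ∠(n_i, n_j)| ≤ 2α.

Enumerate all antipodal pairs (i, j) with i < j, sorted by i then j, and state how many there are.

count = 4; pairs: (0,2), (0,3), (1,2), (1,3)

α = atan 0.45 = 24.23°;  2α = 48.46°
n_0 = (-0.9589, +0.2836)
n_1 = (-0.9035, -0.4286)
n_2 = (+0.9779, -0.2092)
n_3 = (+0.8963, +0.4434)
n_4 = (-0.0068, +1.0000)
  (0,1): δ = 138.14°  ·
  (0,2): δ = 4.40°  ✓
  (0,3): δ = 42.79°  ✓
  (0,4): δ = 106.87°  ·
  (1,2): δ = 37.46°  ✓
  (1,3): δ = 0.94°  ✓
  (1,4): δ = 65.01°  ·
  (2,3): δ = 141.60°  ·
  (2,4): δ = 77.53°  ·
  (3,4): δ = 115.93°  ·
antipodal pairs: 4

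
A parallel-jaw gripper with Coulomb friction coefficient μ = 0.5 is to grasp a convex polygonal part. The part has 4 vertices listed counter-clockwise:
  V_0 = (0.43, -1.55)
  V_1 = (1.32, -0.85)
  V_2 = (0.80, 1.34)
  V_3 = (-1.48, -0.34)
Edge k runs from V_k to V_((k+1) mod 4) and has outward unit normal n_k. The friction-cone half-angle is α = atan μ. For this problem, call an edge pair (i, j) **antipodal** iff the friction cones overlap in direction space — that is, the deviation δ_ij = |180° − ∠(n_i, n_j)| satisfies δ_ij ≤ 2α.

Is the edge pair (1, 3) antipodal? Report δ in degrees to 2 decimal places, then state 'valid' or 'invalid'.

δ = 44.29°, valid

α = atan 0.5 = 26.57°;  2α = 53.13°
edge 1: e_1 = (-0.52, +2.19);  n_1 = (+0.9729, +0.2310)
edge 3: e_3 = (+1.91, -1.21);  n_3 = (-0.5352, -0.8448)
∠(n_1, n_3) = 135.71°
δ = |180° − 135.71°| = 44.29°
44.29° ≤ 2α = 53.13°  →  valid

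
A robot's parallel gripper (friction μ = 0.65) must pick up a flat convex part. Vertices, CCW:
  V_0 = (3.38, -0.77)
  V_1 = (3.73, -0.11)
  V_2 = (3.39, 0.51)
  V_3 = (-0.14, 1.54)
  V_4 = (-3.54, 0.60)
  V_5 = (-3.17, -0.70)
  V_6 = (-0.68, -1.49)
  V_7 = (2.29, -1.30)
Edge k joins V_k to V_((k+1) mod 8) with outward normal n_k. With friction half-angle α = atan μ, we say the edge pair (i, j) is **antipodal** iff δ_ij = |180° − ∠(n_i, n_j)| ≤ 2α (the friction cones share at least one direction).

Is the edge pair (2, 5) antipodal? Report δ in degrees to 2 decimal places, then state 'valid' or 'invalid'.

δ = 1.34°, valid

α = atan 0.65 = 33.02°;  2α = 66.05°
edge 2: e_2 = (-3.53, +1.03);  n_2 = (+0.2801, +0.9600)
edge 5: e_5 = (+2.49, -0.79);  n_5 = (-0.3024, -0.9532)
∠(n_2, n_5) = 178.66°
δ = |180° − 178.66°| = 1.34°
1.34° ≤ 2α = 66.05°  →  valid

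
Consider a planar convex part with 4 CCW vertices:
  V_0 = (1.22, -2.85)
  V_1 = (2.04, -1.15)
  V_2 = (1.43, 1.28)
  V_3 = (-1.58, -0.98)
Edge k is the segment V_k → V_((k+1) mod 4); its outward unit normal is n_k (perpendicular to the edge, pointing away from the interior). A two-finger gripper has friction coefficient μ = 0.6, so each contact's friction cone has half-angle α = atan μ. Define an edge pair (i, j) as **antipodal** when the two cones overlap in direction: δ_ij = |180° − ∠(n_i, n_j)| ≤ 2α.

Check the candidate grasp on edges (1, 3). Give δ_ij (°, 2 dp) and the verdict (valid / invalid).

δ = 42.17°, valid

α = atan 0.6 = 30.96°;  2α = 61.93°
edge 1: e_1 = (-0.61, +2.43);  n_1 = (+0.9699, +0.2435)
edge 3: e_3 = (+2.80, -1.87);  n_3 = (-0.5554, -0.8316)
∠(n_1, n_3) = 137.83°
δ = |180° − 137.83°| = 42.17°
42.17° ≤ 2α = 61.93°  →  valid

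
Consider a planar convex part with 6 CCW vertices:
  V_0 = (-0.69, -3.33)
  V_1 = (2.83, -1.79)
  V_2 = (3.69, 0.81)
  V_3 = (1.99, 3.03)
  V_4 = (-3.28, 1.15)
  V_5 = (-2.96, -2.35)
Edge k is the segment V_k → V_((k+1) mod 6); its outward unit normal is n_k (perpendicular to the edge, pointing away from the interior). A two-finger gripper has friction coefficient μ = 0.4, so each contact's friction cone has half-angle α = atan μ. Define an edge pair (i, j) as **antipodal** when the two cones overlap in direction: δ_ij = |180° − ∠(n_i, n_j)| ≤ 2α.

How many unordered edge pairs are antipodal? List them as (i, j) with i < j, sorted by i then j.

α = atan 0.4 = 21.80°;  2α = 43.60°
n_0 = (+0.4008, -0.9162)
n_1 = (+0.9494, -0.3140)
n_2 = (+0.7940, +0.6080)
n_3 = (-0.3360, +0.9419)
n_4 = (-0.9958, -0.0910)
n_5 = (-0.3964, -0.9181)
  (0,1): δ = 131.93°  ·
  (0,2): δ = 76.19°  ·
  (0,3): δ = 4.00°  ✓
  (0,4): δ = 71.59°  ·
  (0,5): δ = 133.02°  ·
  (1,2): δ = 124.25°  ·
  (1,3): δ = 52.06°  ·
  (1,4): δ = 23.53°  ✓
  (1,5): δ = 84.95°  ·
  (2,3): δ = 107.81°  ·
  (2,4): δ = 32.22°  ✓
  (2,5): δ = 29.21°  ✓
  (3,4): δ = 104.41°  ·
  (3,5): δ = 42.98°  ✓
  (4,5): δ = 118.57°  ·
antipodal pairs: 5

count = 5; pairs: (0,3), (1,4), (2,4), (2,5), (3,5)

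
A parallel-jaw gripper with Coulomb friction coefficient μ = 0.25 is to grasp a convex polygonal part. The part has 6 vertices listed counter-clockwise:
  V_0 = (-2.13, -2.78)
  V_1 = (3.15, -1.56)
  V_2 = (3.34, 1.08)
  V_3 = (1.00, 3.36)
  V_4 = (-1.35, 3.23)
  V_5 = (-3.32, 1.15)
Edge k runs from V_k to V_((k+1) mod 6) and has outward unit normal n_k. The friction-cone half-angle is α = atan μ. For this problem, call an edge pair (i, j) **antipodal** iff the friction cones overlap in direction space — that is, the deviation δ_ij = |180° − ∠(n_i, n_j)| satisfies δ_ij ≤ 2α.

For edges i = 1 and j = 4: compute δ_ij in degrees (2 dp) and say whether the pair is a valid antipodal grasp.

α = atan 0.25 = 14.04°;  2α = 28.07°
edge 1: e_1 = (+0.19, +2.64);  n_1 = (+0.9974, -0.0718)
edge 4: e_4 = (-1.97, -2.08);  n_4 = (-0.7260, +0.6876)
∠(n_1, n_4) = 140.67°
δ = |180° − 140.67°| = 39.33°
39.33° > 2α = 28.07°  →  invalid

δ = 39.33°, invalid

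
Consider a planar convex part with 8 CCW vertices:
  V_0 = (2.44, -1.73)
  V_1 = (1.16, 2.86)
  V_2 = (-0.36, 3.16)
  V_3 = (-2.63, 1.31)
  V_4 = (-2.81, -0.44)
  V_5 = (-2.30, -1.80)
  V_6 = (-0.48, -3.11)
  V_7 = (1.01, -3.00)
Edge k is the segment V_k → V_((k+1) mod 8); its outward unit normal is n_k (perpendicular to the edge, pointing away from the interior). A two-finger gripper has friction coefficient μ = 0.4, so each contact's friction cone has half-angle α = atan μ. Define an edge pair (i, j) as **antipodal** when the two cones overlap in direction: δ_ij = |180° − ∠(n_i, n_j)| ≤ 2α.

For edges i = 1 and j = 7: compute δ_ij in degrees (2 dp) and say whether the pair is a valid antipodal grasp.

δ = 52.77°, invalid

α = atan 0.4 = 21.80°;  2α = 43.60°
edge 1: e_1 = (-1.52, +0.30);  n_1 = (+0.1936, +0.9811)
edge 7: e_7 = (+1.43, +1.27);  n_7 = (+0.6640, -0.7477)
∠(n_1, n_7) = 127.23°
δ = |180° − 127.23°| = 52.77°
52.77° > 2α = 43.60°  →  invalid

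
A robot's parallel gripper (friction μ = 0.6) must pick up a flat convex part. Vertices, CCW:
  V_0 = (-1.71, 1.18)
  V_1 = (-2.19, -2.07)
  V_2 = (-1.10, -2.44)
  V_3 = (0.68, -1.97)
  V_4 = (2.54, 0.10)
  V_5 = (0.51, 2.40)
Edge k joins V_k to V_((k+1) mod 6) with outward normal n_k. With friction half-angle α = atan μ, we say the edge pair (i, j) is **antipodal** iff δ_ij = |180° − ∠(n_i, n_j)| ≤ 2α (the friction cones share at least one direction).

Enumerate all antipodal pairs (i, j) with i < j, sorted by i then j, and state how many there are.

count = 6; pairs: (0,3), (0,4), (1,4), (1,5), (2,5), (3,5)

α = atan 0.6 = 30.96°;  2α = 61.93°
n_0 = (-0.9893, +0.1461)
n_1 = (-0.3214, -0.9469)
n_2 = (+0.2553, -0.9669)
n_3 = (+0.7438, -0.6684)
n_4 = (+0.7497, +0.6617)
n_5 = (-0.4816, +0.8764)
  (0,1): δ = 100.35°  ·
  (0,2): δ = 66.81°  ·
  (0,3): δ = 33.54°  ✓
  (0,4): δ = 49.83°  ✓
  (0,5): δ = 127.19°  ·
  (1,2): δ = 146.46°  ·
  (1,3): δ = 113.19°  ·
  (1,4): δ = 29.82°  ✓
  (1,5): δ = 47.54°  ✓
  (2,3): δ = 146.73°  ·
  (2,4): δ = 63.36°  ·
  (2,5): δ = 14.00°  ✓
  (3,4): δ = 96.63°  ·
  (3,5): δ = 19.27°  ✓
  (4,5): δ = 102.64°  ·
antipodal pairs: 6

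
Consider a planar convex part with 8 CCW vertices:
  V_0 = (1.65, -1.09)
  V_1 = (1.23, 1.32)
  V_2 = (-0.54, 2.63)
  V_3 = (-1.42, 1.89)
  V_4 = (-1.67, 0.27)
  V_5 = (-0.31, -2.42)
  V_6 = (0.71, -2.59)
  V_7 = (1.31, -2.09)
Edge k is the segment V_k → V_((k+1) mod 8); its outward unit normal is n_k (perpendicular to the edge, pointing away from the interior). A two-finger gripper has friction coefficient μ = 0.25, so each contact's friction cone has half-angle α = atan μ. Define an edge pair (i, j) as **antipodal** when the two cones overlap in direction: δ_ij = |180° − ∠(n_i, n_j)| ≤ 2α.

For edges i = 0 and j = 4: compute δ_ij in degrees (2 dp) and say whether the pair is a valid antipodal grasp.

δ = 16.93°, valid

α = atan 0.25 = 14.04°;  2α = 28.07°
edge 0: e_0 = (-0.42, +2.41);  n_0 = (+0.9852, +0.1717)
edge 4: e_4 = (+1.36, -2.69);  n_4 = (-0.8924, -0.4512)
∠(n_0, n_4) = 163.07°
δ = |180° − 163.07°| = 16.93°
16.93° ≤ 2α = 28.07°  →  valid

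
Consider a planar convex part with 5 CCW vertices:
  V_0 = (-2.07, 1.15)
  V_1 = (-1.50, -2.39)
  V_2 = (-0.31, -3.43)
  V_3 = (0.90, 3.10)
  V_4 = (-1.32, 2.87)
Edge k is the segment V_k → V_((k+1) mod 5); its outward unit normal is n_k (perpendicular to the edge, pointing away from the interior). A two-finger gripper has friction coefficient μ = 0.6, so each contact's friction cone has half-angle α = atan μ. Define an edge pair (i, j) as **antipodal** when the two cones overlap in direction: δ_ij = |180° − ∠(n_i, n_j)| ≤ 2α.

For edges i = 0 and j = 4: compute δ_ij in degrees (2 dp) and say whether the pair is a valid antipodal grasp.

δ = 147.29°, invalid

α = atan 0.6 = 30.96°;  2α = 61.93°
edge 0: e_0 = (+0.57, -3.54);  n_0 = (-0.9873, -0.1590)
edge 4: e_4 = (-0.75, -1.72);  n_4 = (-0.9166, +0.3997)
∠(n_0, n_4) = 32.71°
δ = |180° − 32.71°| = 147.29°
147.29° > 2α = 61.93°  →  invalid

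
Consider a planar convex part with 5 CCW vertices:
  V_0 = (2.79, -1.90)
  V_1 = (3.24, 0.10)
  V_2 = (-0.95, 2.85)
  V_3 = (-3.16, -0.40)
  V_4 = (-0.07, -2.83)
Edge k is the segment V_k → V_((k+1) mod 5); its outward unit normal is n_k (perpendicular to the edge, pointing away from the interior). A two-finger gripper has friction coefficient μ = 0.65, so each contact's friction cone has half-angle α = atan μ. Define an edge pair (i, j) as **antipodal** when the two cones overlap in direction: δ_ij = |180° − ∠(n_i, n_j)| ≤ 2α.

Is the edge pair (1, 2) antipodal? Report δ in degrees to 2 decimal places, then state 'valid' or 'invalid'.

δ = 90.94°, invalid

α = atan 0.65 = 33.02°;  2α = 66.05°
edge 1: e_1 = (-4.19, +2.75);  n_1 = (+0.5487, +0.8360)
edge 2: e_2 = (-2.21, -3.25);  n_2 = (-0.8269, +0.5623)
∠(n_1, n_2) = 89.06°
δ = |180° − 89.06°| = 90.94°
90.94° > 2α = 66.05°  →  invalid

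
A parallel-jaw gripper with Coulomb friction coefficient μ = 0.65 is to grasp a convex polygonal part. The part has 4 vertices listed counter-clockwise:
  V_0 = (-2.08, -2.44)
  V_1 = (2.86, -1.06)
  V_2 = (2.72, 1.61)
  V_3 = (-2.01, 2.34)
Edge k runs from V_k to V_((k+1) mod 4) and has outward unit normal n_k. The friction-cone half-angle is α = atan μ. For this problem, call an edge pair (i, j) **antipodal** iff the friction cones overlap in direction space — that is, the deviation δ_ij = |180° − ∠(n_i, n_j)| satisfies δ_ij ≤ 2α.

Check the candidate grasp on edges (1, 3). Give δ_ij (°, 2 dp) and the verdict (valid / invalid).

α = atan 0.65 = 33.02°;  2α = 66.05°
edge 1: e_1 = (-0.14, +2.67);  n_1 = (+0.9986, +0.0524)
edge 3: e_3 = (-0.07, -4.78);  n_3 = (-0.9999, +0.0146)
∠(n_1, n_3) = 176.16°
δ = |180° − 176.16°| = 3.84°
3.84° ≤ 2α = 66.05°  →  valid

δ = 3.84°, valid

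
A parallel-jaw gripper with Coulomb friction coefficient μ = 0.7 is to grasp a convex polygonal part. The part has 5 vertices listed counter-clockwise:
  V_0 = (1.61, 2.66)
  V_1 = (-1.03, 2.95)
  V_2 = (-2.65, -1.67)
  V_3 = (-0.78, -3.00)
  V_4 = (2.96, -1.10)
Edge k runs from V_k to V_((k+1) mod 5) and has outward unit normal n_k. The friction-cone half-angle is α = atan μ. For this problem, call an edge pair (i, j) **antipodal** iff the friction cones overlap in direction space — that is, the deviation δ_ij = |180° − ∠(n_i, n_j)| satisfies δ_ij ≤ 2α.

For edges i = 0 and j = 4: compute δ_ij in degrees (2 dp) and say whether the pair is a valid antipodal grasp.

δ = 116.02°, invalid

α = atan 0.7 = 34.99°;  2α = 69.98°
edge 0: e_0 = (-2.64, +0.29);  n_0 = (+0.1092, +0.9940)
edge 4: e_4 = (-1.35, +3.76);  n_4 = (+0.9412, +0.3379)
∠(n_0, n_4) = 63.98°
δ = |180° − 63.98°| = 116.02°
116.02° > 2α = 69.98°  →  invalid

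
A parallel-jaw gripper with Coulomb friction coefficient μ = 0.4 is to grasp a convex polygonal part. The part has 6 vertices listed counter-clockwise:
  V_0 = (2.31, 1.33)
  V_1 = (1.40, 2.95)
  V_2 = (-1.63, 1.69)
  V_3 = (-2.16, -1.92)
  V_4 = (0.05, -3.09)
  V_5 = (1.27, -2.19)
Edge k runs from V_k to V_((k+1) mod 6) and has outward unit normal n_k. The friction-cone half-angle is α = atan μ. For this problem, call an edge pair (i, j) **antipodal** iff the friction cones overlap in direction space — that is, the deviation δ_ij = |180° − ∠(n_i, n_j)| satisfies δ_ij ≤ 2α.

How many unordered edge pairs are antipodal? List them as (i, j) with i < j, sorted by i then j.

count = 4; pairs: (0,2), (0,3), (1,4), (2,5)

α = atan 0.4 = 21.80°;  2α = 43.60°
n_0 = (+0.8719, +0.4898)
n_1 = (-0.3840, +0.9233)
n_2 = (-0.9894, +0.1453)
n_3 = (-0.4679, -0.8838)
n_4 = (+0.5936, -0.8047)
n_5 = (+0.9590, -0.2833)
  (0,1): δ = 96.74°  ·
  (0,2): δ = 37.68°  ✓
  (0,3): δ = 32.78°  ✓
  (0,4): δ = 97.09°  ·
  (0,5): δ = 134.22°  ·
  (1,2): δ = 120.93°  ·
  (1,3): δ = 50.48°  ·
  (1,4): δ = 13.84°  ✓
  (1,5): δ = 50.96°  ·
  (2,3): δ = 109.55°  ·
  (2,4): δ = 45.23°  ·
  (2,5): δ = 8.11°  ✓
  (3,4): δ = 115.69°  ·
  (3,5): δ = 78.56°  ·
  (4,5): δ = 142.88°  ·
antipodal pairs: 4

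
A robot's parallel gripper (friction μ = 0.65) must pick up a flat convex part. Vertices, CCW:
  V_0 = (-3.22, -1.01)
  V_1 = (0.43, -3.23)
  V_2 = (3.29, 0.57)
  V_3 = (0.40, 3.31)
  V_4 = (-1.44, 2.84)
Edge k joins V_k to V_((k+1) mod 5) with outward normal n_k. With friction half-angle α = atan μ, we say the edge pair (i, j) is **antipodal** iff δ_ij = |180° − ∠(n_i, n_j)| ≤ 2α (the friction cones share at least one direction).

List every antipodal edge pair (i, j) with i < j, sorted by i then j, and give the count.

α = atan 0.65 = 33.02°;  2α = 66.05°
n_0 = (-0.5196, -0.8544)
n_1 = (+0.7990, -0.6013)
n_2 = (+0.6880, +0.7257)
n_3 = (-0.2475, +0.9689)
n_4 = (-0.9077, +0.4197)
  (0,1): δ = 95.66°  ·
  (0,2): δ = 12.17°  ✓
  (0,3): δ = 45.64°  ✓
  (0,4): δ = 96.50°  ·
  (1,2): δ = 96.51°  ·
  (1,3): δ = 38.70°  ✓
  (1,4): δ = 12.15°  ✓
  (2,3): δ = 122.20°  ·
  (2,4): δ = 71.34°  ·
  (3,4): δ = 129.14°  ·
antipodal pairs: 4

count = 4; pairs: (0,2), (0,3), (1,3), (1,4)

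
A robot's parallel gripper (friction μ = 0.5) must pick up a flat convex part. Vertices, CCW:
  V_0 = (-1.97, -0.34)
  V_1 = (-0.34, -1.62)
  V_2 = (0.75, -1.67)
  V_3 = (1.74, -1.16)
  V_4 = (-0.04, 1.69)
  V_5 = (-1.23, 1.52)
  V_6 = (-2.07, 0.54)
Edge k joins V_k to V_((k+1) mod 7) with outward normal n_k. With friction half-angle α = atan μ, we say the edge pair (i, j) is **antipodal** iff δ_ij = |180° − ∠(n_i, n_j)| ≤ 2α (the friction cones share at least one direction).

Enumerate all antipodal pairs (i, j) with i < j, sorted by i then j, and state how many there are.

α = atan 0.5 = 26.57°;  2α = 53.13°
n_0 = (-0.6176, -0.7865)
n_1 = (-0.0458, -0.9989)
n_2 = (+0.4580, -0.8890)
n_3 = (+0.8482, +0.5297)
n_4 = (-0.1414, +0.9899)
n_5 = (-0.7593, +0.6508)
n_6 = (-0.9936, -0.1129)
  (0,1): δ = 144.48°  ·
  (0,2): δ = 114.60°  ·
  (0,3): δ = 19.87°  ✓
  (0,4): δ = 46.27°  ✓
  (0,5): δ = 87.54°  ·
  (0,6): δ = 134.62°  ·
  (1,2): δ = 150.12°  ·
  (1,3): δ = 55.39°  ·
  (1,4): δ = 10.76°  ✓
  (1,5): δ = 52.03°  ✓
  (1,6): δ = 99.11°  ·
  (2,3): δ = 85.27°  ·
  (2,4): δ = 19.13°  ✓
  (2,5): δ = 22.14°  ✓
  (2,6): δ = 69.23°  ·
  (3,4): δ = 113.86°  ·
  (3,5): δ = 72.59°  ·
  (3,6): δ = 25.50°  ✓
  (4,5): δ = 138.73°  ·
  (4,6): δ = 91.65°  ·
  (5,6): δ = 132.92°  ·
antipodal pairs: 7

count = 7; pairs: (0,3), (0,4), (1,4), (1,5), (2,4), (2,5), (3,6)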